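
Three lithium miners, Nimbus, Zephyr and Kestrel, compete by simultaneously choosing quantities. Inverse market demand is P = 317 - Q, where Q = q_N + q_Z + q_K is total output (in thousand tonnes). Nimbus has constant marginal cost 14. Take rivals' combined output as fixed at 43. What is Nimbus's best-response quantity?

With rivals' combined output fixed at 43, Nimbus's profit is π_N = (317 - 43 - q_N)q_N - (14q_N) = (274 - q_N)q_N - (14q_N).
∂π_N/∂q_N = 260 - 2q_N = 0, so q_N = 130.

130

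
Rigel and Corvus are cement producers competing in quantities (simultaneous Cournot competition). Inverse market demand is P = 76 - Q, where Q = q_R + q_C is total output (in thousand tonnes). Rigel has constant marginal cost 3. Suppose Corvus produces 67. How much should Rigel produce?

With the rival's output fixed at 67, Rigel's profit is π_R = (76 - 67 - q_R)q_R - (3q_R) = (9 - q_R)q_R - (3q_R).
∂π_R/∂q_R = 6 - 2q_R = 0, so q_R = 3.

3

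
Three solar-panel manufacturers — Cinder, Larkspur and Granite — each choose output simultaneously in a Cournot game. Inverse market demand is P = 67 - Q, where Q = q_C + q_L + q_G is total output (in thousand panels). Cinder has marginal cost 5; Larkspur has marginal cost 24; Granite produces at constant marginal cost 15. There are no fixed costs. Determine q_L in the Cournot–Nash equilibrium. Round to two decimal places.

3.75

Cinder's profit: π_C = (67 - Q)q_C - (5q_C). Setting ∂π_C/∂q_C = 0: 62 - 2q_C - (q_L + q_G) = 0.
Larkspur's first-order condition: 43 - 2q_L - (q_C + q_G) = 0.
Granite's first-order condition: 52 - 2q_G - (q_C + q_L) = 0.
Adding the 3 first-order conditions: 157 − 4Q = 0, so Q = 157/4.
Back-substituting: q_C = (62 − 157/4) = 91/4, q_L = (43 − 157/4) = 15/4, q_G = (52 − 157/4) = 51/4.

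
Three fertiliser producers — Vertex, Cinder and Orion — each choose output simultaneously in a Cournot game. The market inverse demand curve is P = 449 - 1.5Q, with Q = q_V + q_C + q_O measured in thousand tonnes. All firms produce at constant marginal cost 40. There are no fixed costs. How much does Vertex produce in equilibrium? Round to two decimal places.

A representative firm's profit is π_i = q_i(449 - 1.5Q) - 40q_i.
Setting ∂π_i/∂q_i = 0 with rivals' quantities fixed: 409 - 3q_i - (3/2)·Σ_{j≠i} q_j = 0.
With identical firms every q_j equals q_i, so Σ_{j≠i} q_j = 2q_i and 409 = 6q_i, giving q_i = 409/6.

68.17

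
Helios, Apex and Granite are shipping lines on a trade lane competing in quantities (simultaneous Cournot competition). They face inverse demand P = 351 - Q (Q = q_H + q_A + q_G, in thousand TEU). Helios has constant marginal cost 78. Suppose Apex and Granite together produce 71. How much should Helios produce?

With rivals' combined output fixed at 71, Helios's profit is π_H = (351 - 71 - q_H)q_H - (78q_H) = (280 - q_H)q_H - (78q_H).
∂π_H/∂q_H = 202 - 2q_H = 0, so q_H = 101.

101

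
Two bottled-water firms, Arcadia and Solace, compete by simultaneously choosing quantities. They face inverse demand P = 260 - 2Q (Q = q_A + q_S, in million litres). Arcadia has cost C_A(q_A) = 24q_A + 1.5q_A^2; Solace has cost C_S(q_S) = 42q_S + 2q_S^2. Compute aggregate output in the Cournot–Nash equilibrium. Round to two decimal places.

Arcadia's profit: π_A = (260 - 2Q)q_A - (24q_A + (3/2)q_A²). Setting ∂π_A/∂q_A = 0: 236 - 7q_A - 2(q_S) = 0.
Solace's first-order condition: 218 - 8q_S - 2(q_A) = 0.
So q_A = (236 - 2q_S)/7 and q_S = (218 - 2q_A)/8.
Substituting one into the other gives q_A = 363/13 and q_S = 527/26.
Total output Q = 363/13 + 527/26 = 1253/26.

48.19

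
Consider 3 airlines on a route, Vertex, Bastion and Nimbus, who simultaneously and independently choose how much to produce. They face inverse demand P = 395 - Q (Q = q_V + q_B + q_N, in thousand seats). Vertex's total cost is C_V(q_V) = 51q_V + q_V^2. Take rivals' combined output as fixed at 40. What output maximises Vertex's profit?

76

With rivals' combined output fixed at 40, Vertex's profit is π_V = (395 - 40 - q_V)q_V - (51q_V + q_V²) = (355 - q_V)q_V - (51q_V + q_V²).
∂π_V/∂q_V = 304 - 4q_V = 0, so q_V = 76.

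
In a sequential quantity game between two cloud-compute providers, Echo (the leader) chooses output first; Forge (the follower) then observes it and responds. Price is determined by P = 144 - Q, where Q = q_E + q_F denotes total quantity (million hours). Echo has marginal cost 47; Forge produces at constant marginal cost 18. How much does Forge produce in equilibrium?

Solve by backward induction. Given q_E, the follower Forge maximises π_F = (144 - q_E - q_F)q_F - 18q_F.
Setting the follower's marginal profit to zero, 126 - q_E - 2q_F = 0, i.e. q_F = (126 - q_E)/2.
The leader anticipates this reaction. Substituting into P = 144 - Q gives P = 81 - (1/2)q_E, so π_E = (81 - (1/2)q_E)q_E - 47q_E.
Leader FOC: 34 - q_E = 0, so q_E = 34.
Then q_F = (126 - 34)/2 = 46.

46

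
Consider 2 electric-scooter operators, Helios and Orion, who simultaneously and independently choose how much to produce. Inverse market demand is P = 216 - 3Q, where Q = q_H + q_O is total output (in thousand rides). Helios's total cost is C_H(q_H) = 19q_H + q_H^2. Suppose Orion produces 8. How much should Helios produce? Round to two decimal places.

21.63

With the rival's output fixed at 8, Helios's profit is π_H = (216 - 3·8 - 3q_H)q_H - (19q_H + q_H²) = (192 - 3q_H)q_H - (19q_H + q_H²).
∂π_H/∂q_H = 173 - 8q_H = 0, so q_H = 173/8.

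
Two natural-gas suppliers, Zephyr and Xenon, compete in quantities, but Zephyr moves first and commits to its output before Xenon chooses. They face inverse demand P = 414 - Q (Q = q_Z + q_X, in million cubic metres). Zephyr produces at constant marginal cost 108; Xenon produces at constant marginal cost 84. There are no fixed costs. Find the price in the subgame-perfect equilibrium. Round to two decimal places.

The follower Xenon best-responds to any q_Z: π_X = (414 - Q)q_X - 84q_X.
Setting the follower's marginal profit to zero, 330 - q_Z - 2q_X = 0, i.e. q_X = (330 - q_Z)/2.
The leader anticipates this reaction. Substituting into P = 414 - Q gives P = 249 - (1/2)q_Z, so π_Z = (249 - (1/2)q_Z)q_Z - 108q_Z.
The leader's first-order condition 141 - q_Z = 0 yields q_Z = 141.
Then q_X = (330 - 141)/2 = 189/2.
Total output Q = 471/2, so price P = 414 - 471/2 = 357/2.

178.50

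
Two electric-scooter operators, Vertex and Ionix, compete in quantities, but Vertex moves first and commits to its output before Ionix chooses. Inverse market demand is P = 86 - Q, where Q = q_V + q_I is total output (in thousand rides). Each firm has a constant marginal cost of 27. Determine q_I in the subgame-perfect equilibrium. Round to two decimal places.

The follower Ionix best-responds to any q_V: π_I = (86 - Q)q_I - 27q_I.
Follower FOC: 59 - q_V - 2q_I = 0, so q_I(q_V) = (59 - q_V)/2.
Vertex substitutes q_I(q_V) into its own profit: π_V = q_V(86 - q_V - (59 - q_V)/2) - 27q_V = (113/2 - (1/2)q_V)q_V - 27q_V.
The leader's first-order condition 59/2 - q_V = 0 yields q_V = 59/2.
Then q_I = (59 - 59/2)/2 = 59/4.

14.75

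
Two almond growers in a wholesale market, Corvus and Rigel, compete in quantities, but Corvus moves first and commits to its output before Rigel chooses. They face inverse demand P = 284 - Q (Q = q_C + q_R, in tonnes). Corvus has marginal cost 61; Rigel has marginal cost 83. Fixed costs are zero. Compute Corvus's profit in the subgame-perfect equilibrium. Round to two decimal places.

7503.13

The follower Rigel best-responds to any q_C: π_R = (284 - Q)q_R - 83q_R.
∂π_R/∂q_R = 201 - q_C - 2q_R = 0 gives the reaction function q_R = (201 - q_C)/2.
The leader anticipates this reaction. Substituting into P = 284 - Q gives P = 367/2 - (1/2)q_C, so π_C = (367/2 - (1/2)q_C)q_C - 61q_C.
Leader FOC: 245/2 - q_C = 0, so q_C = 245/2.
Then q_R = (201 - 245/2)/2 = 157/4.
Price P = 284 - 647/4 = 489/4.
Corvus's profit: (489/4 - 61)·(245/2) = 7503.1250.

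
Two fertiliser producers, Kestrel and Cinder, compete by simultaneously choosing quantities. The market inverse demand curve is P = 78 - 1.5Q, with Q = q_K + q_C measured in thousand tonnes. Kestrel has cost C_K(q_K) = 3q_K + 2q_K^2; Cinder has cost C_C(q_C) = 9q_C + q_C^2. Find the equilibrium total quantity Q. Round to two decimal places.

Kestrel's profit: π_K = (78 - 1.5Q)q_K - (3q_K + 2q_K²). Setting ∂π_K/∂q_K = 0: 75 - 7q_K - (3/2)(q_C) = 0.
Cinder's profit: π_C = (78 - 1.5Q)q_C - (9q_C + q_C²). Setting ∂π_C/∂q_C = 0: 69 - 5q_C - (3/2)(q_K) = 0.
Best responses: q_K = (75 - (3/2)q_C)/7, q_C = (69 - (3/2)q_K)/5.
Solving the pair: q_K = 1086/131, q_C = 1482/131.
Total output Q = 1086/131 + 1482/131 = 19.6031.

19.60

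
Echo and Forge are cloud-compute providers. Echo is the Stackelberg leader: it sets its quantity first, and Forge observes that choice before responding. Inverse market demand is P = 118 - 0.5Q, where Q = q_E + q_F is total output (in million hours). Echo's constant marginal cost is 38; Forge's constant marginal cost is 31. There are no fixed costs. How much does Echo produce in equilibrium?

73

Solve by backward induction. Given q_E, the follower Forge maximises π_F = (118 - (1/2)q_E - (1/2)q_F)q_F - 31q_F.
∂π_F/∂q_F = 87 - (1/2)q_E - q_F = 0 gives the reaction function q_F = (87 - (1/2)q_E).
The leader anticipates this reaction. Substituting into P = 118 - 0.5Q gives P = 149/2 - (1/4)q_E, so π_E = (149/2 - (1/4)q_E)q_E - 38q_E.
The leader's first-order condition 73/2 - (1/2)q_E = 0 yields q_E = 73.
Then q_F = (87 - (1/2)·73) = 101/2.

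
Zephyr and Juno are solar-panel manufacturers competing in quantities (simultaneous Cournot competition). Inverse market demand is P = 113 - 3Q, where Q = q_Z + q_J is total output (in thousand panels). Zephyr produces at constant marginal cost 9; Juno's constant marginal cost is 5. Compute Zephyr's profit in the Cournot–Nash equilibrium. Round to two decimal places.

Zephyr's profit: π_Z = (113 - 3Q)q_Z - (9q_Z). Setting ∂π_Z/∂q_Z = 0: 104 - 6q_Z - 3(q_J) = 0.
Juno's profit: π_J = (113 - 3Q)q_J - (5q_J). Setting ∂π_J/∂q_J = 0: 108 - 6q_J - 3(q_Z) = 0.
So q_Z = (104 - 3q_J)/6 and q_J = (108 - 3q_Z)/6.
Solving the pair: q_Z = 100/9, q_J = 112/9.
Price P = 113 - 3·(212/9) = 127/3.
Zephyr's profit: (127/3 - 9)·(100/9) = 370.3704.

370.37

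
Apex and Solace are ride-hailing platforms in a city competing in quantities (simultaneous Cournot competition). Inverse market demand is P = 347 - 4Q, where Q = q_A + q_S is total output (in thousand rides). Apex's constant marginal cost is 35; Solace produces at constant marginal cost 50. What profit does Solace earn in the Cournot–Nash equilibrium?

Apex's profit: π_A = (347 - 4Q)q_A - (35q_A). Setting ∂π_A/∂q_A = 0: 312 - 8q_A - 4(q_S) = 0.
Solace's profit: π_S = (347 - 4Q)q_S - (50q_S). Setting ∂π_S/∂q_S = 0: 297 - 8q_S - 4(q_A) = 0.
So q_A = (312 - 4q_S)/8 and q_S = (297 - 4q_A)/8.
Solving the pair: q_A = 109/4, q_S = 47/2.
Price P = 347 - 4·(203/4) = 144.
Solace's profit: (144 - 50)·(47/2) = 2209.

2209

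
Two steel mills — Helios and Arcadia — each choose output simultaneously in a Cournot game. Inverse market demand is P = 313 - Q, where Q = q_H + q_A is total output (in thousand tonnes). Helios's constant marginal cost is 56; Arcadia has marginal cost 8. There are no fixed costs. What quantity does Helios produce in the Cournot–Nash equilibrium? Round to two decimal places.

69.67

Helios's profit: π_H = (313 - Q)q_H - (56q_H). Setting ∂π_H/∂q_H = 0: 257 - 2q_H - (q_A) = 0.
Arcadia's first-order condition: 305 - 2q_A - (q_H) = 0.
Rearranging gives the reaction functions q_H = (257 - q_A)/2 and q_A = (305 - q_H)/2.
Solving the pair: q_H = 209/3, q_A = 353/3.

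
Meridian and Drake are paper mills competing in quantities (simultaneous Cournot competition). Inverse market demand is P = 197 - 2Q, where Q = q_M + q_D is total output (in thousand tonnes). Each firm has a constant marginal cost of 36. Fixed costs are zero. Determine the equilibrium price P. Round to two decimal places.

A representative firm's profit is π_i = q_i(197 - 2Q) - 36q_i.
Setting ∂π_i/∂q_i = 0 with rivals' quantities fixed: 161 - 4q_i - 2q_j = 0.
With identical firms every q_j equals q_i, so q_j = q_i and 161 = 6q_i, giving q_i = 161/6.
Total output Q = 161/3, so price P = 197 - 2·(161/3) = 269/3.

89.67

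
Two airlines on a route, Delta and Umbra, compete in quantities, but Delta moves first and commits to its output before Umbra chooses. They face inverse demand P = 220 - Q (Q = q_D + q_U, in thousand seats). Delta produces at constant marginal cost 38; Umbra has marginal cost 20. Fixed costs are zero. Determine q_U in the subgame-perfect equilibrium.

Solve by backward induction. Given q_D, the follower Umbra maximises π_U = (220 - q_D - q_U)q_U - 20q_U.
Follower FOC: 200 - q_D - 2q_U = 0, so q_U(q_D) = (200 - q_D)/2.
The leader anticipates this reaction. Substituting into P = 220 - Q gives P = 120 - (1/2)q_D, so π_D = (120 - (1/2)q_D)q_D - 38q_D.
Leader FOC: 82 - q_D = 0, so q_D = 82.
Then q_U = (200 - 82)/2 = 59.

59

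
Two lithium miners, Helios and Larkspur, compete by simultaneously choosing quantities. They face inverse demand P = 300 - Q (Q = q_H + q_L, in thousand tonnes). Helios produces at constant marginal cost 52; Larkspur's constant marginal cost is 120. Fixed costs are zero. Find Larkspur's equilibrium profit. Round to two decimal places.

1393.78

Helios's profit: π_H = (300 - Q)q_H - (52q_H). Setting ∂π_H/∂q_H = 0: 248 - 2q_H - (q_L) = 0.
Larkspur's first-order condition: 180 - 2q_L - (q_H) = 0.
Rearranging gives the reaction functions q_H = (248 - q_L)/2 and q_L = (180 - q_H)/2.
Solving the pair: q_H = 316/3, q_L = 112/3.
Price P = 300 - 428/3 = 472/3.
Larkspur's profit: (472/3 - 120)·(112/3) = 1393.7778.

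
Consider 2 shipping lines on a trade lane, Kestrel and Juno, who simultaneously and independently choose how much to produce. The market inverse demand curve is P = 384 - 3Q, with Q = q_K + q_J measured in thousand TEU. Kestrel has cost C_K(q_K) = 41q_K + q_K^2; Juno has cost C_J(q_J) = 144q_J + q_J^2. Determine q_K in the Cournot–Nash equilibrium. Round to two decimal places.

36.80

Kestrel's profit: π_K = (384 - 3Q)q_K - (41q_K + q_K²). Setting ∂π_K/∂q_K = 0: 343 - 8q_K - 3(q_J) = 0.
Juno's first-order condition: 240 - 8q_J - 3(q_K) = 0.
So q_K = (343 - 3q_J)/8 and q_J = (240 - 3q_K)/8.
Solving the pair: q_K = 184/5, q_J = 81/5.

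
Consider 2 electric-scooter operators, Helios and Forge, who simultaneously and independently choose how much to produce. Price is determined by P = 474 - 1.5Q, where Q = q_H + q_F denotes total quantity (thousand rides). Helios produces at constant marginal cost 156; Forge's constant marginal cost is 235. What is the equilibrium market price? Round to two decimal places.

288.33

Helios's profit: π_H = (474 - 1.5Q)q_H - (156q_H). Setting ∂π_H/∂q_H = 0: 318 - 3q_H - (3/2)(q_F) = 0.
Forge's first-order condition: 239 - 3q_F - (3/2)(q_H) = 0.
Rearranging gives the reaction functions q_H = (318 - (3/2)q_F)/3 and q_F = (239 - (3/2)q_H)/3.
Substituting one into the other gives q_H = 794/9 and q_F = 320/9.
Total output Q = 1114/9, so price P = 474 - (3/2)·(1114/9) = 865/3.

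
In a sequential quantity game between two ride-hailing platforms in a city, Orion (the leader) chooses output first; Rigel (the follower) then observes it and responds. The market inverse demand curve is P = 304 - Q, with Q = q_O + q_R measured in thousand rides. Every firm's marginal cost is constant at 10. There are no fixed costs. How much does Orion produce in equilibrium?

Solve by backward induction. Given q_O, the follower Rigel maximises π_R = (304 - q_O - q_R)q_R - 10q_R.
Follower FOC: 294 - q_O - 2q_R = 0, so q_R(q_O) = (294 - q_O)/2.
Orion substitutes q_R(q_O) into its own profit: π_O = q_O(304 - q_O - (294 - q_O)/2) - 10q_O = (157 - (1/2)q_O)q_O - 10q_O.
Leader FOC: 147 - q_O = 0, so q_O = 147.
Then q_R = (294 - 147)/2 = 147/2.

147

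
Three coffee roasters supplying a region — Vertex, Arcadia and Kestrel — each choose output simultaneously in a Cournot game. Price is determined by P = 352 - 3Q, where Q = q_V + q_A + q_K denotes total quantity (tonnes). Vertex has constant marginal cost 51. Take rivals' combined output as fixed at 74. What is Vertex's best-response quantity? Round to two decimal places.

13.17

With rivals' combined output fixed at 74, Vertex's profit is π_V = (352 - 3·74 - 3q_V)q_V - (51q_V) = (130 - 3q_V)q_V - (51q_V).
∂π_V/∂q_V = 79 - 6q_V = 0, so q_V = 79/6.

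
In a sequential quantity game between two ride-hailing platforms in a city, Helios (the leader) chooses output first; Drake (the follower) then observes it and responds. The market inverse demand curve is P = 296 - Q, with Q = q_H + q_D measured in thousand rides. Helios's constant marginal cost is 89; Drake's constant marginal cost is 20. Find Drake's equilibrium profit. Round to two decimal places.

The follower Drake best-responds to any q_H: π_D = (296 - Q)q_D - 20q_D.
Setting the follower's marginal profit to zero, 276 - q_H - 2q_D = 0, i.e. q_D = (276 - q_H)/2.
Helios substitutes q_D(q_H) into its own profit: π_H = q_H(296 - q_H - (276 - q_H)/2) - 89q_H = (158 - (1/2)q_H)q_H - 89q_H.
Maximising: ∂π_H/∂q_H = 69 - q_H = 0, giving q_H = 69.
Then q_D = (276 - 69)/2 = 207/2.
Price P = 296 - 345/2 = 247/2.
Drake's profit: (247/2 - 20)·(207/2) = 10712.2500.

10712.25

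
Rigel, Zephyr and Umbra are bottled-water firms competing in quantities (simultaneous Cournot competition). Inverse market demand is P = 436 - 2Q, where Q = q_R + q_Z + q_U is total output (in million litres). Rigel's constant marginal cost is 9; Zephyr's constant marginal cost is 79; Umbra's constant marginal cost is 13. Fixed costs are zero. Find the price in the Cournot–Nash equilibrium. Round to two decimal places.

134.25

Rigel's profit: π_R = (436 - 2Q)q_R - (9q_R). Setting ∂π_R/∂q_R = 0: 427 - 4q_R - 2(q_Z + q_U) = 0.
Zephyr's profit: π_Z = (436 - 2Q)q_Z - (79q_Z). Setting ∂π_Z/∂q_Z = 0: 357 - 4q_Z - 2(q_R + q_U) = 0.
Umbra's profit: π_U = (436 - 2Q)q_U - (13q_U). Setting ∂π_U/∂q_U = 0: 423 - 4q_U - 2(q_R + q_Z) = 0.
Adding the 3 conditions: 1207 − 4Q − 4Q = 0, i.e. Q = 1207/8.
Back-substituting: q_R = (427 − 1207/4)/2 = 501/8, q_Z = (357 − 1207/4)/2 = 221/8, q_U = (423 − 1207/4)/2 = 485/8.
Total output Q = 1207/8, so price P = 436 - 2·(1207/8) = 537/4.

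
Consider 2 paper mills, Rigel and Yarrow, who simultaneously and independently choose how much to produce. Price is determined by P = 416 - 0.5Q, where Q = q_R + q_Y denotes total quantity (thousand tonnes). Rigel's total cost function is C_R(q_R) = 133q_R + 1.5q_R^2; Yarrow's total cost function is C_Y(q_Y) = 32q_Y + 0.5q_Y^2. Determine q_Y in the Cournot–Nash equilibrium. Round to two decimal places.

Rigel's profit: π_R = (416 - 0.5Q)q_R - (133q_R + (3/2)q_R²). Setting ∂π_R/∂q_R = 0: 283 - 4q_R - (1/2)(q_Y) = 0.
Yarrow's profit: π_Y = (416 - 0.5Q)q_Y - (32q_Y + (1/2)q_Y²). Setting ∂π_Y/∂q_Y = 0: 384 - 2q_Y - (1/2)(q_R) = 0.
Best responses: q_R = (283 - (1/2)q_Y)/4, q_Y = (384 - (1/2)q_R)/2.
Solving the pair: q_R = 1496/31, q_Y = 179.9355.

179.94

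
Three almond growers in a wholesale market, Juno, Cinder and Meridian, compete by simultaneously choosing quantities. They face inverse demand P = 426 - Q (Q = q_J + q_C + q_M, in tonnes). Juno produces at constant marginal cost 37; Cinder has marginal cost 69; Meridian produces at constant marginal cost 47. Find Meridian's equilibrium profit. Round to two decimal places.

Juno's profit: π_J = (426 - Q)q_J - (37q_J). Setting ∂π_J/∂q_J = 0: 389 - 2q_J - (q_C + q_M) = 0.
Cinder's first-order condition: 357 - 2q_C - (q_J + q_M) = 0.
Meridian's profit: π_M = (426 - Q)q_M - (47q_M). Setting ∂π_M/∂q_M = 0: 379 - 2q_M - (q_J + q_C) = 0.
Adding the 3 first-order conditions: 1125 − 4Q = 0, so Q = 1125/4.
Back-substituting: q_J = (389 − 1125/4) = 431/4, q_C = (357 − 1125/4) = 303/4, q_M = (379 − 1125/4) = 391/4.
Price P = 426 - 1125/4 = 579/4.
Meridian's profit: (579/4 - 47)·(391/4) = 9555.0625.

9555.06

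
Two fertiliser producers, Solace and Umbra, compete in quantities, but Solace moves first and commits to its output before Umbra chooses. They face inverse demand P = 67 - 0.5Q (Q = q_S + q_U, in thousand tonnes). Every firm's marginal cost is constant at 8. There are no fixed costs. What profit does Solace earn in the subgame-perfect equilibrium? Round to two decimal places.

870.25

The follower Umbra best-responds to any q_S: π_U = (67 - 0.5Q)q_U - 8q_U.
Follower FOC: 59 - (1/2)q_S - q_U = 0, so q_U(q_S) = (59 - (1/2)q_S).
Solace substitutes q_U(q_S) into its own profit: π_S = q_S(67 - (1/2)q_S - (59 - (1/2)q_S)/2) - 8q_S = (75/2 - (1/4)q_S)q_S - 8q_S.
Leader FOC: 59/2 - (1/2)q_S = 0, so q_S = 59.
Then q_U = (59 - (1/2)·59) = 59/2.
Price P = 67 - (1/2)·(177/2) = 91/4.
Solace's profit: (91/4 - 8)·59 = 870.2500.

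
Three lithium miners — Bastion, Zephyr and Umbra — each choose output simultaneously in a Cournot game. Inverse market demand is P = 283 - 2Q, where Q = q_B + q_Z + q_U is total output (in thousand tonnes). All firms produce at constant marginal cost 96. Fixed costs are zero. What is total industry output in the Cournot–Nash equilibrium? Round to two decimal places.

70.13

Each firm earns π_i = (283 - 2Q)q_i - 96q_i.
First-order condition (treating rivals' output as given): 187 - 4q_i - 2·Σ_{j≠i} q_j = 0.
With identical firms every q_j equals q_i, so Σ_{j≠i} q_j = 2q_i and 187 = 8q_i, giving q_i = 187/8.
Total output Q = 187/8 + 187/8 + 187/8 = 561/8.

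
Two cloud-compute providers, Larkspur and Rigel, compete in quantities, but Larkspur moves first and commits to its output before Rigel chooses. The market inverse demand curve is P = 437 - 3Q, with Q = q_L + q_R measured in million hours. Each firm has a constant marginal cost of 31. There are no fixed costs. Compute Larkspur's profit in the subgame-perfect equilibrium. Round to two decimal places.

The follower Rigel best-responds to any q_L: π_R = (437 - 3Q)q_R - 31q_R.
∂π_R/∂q_R = 406 - 3q_L - 6q_R = 0 gives the reaction function q_R = (406 - 3q_L)/6.
Larkspur substitutes q_R(q_L) into its own profit: π_L = q_L(437 - 3q_L - (406 - 3q_L)/2) - 31q_L = (234 - (3/2)q_L)q_L - 31q_L.
Leader FOC: 203 - 3q_L = 0, so q_L = 203/3.
Then q_R = (406 - 3·(203/3))/6 = 203/6.
Price P = 437 - 3·(203/2) = 265/2.
Larkspur's profit: (265/2 - 31)·(203/3) = 6868.1667.

6868.17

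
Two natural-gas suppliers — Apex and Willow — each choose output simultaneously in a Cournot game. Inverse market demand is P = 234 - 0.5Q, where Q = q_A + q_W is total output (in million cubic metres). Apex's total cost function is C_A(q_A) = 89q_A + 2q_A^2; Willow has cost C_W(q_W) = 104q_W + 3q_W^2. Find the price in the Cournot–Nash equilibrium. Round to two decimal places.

212.02

Apex's profit: π_A = (234 - 0.5Q)q_A - (89q_A + 2q_A²). Setting ∂π_A/∂q_A = 0: 145 - 5q_A - (1/2)(q_W) = 0.
Willow's first-order condition: 130 - 7q_W - (1/2)(q_A) = 0.
Best responses: q_A = (145 - (1/2)q_W)/5, q_W = (130 - (1/2)q_A)/7.
Solving the pair: q_A = 27.3381, q_W = 16.6187.
Total output Q = 43.9568, so price P = 234 - (1/2)·43.9568 = 212.0216.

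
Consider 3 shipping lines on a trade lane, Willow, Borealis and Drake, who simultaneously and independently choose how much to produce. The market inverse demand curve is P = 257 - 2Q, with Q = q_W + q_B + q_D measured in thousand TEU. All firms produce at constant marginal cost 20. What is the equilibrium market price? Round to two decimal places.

79.25

A representative firm's profit is π_i = q_i(257 - 2Q) - 20q_i.
First-order condition (treating rivals' output as given): 237 - 4q_i - 2·Σ_{j≠i} q_j = 0.
With identical firms every q_j equals q_i, so Σ_{j≠i} q_j = 2q_i and 237 = 8q_i, giving q_i = 237/8.
Total output Q = 711/8, so price P = 257 - 2·(711/8) = 317/4.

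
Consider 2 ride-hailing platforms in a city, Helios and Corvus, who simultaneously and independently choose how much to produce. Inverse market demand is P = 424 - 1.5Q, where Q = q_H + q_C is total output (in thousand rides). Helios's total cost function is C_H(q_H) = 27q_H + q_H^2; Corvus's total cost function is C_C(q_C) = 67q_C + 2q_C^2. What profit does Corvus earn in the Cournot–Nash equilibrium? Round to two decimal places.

Helios's profit: π_H = (424 - 1.5Q)q_H - (27q_H + q_H²). Setting ∂π_H/∂q_H = 0: 397 - 5q_H - (3/2)(q_C) = 0.
Corvus's profit: π_C = (424 - 1.5Q)q_C - (67q_C + 2q_C²). Setting ∂π_C/∂q_C = 0: 357 - 7q_C - (3/2)(q_H) = 0.
So q_H = (397 - (3/2)q_C)/5 and q_C = (357 - (3/2)q_H)/7.
Substituting one into the other gives q_H = 68.5038 and q_C = 36.3206.
Price P = 424 - (3/2)·104.8244 = 266.7634.
Corvus's profit: 266.7634·36.3206 - 67·36.3206 - 2·36.3206² = 4617.1537.

4617.15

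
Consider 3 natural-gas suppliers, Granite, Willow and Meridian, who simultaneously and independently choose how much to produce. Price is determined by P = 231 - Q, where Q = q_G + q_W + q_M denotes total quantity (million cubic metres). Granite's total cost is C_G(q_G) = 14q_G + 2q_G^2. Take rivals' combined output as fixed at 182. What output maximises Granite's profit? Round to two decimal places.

With rivals' combined output fixed at 182, Granite's profit is π_G = (231 - 182 - q_G)q_G - (14q_G + 2q_G²) = (49 - q_G)q_G - (14q_G + 2q_G²).
∂π_G/∂q_G = 35 - 6q_G = 0, so q_G = 35/6.

5.83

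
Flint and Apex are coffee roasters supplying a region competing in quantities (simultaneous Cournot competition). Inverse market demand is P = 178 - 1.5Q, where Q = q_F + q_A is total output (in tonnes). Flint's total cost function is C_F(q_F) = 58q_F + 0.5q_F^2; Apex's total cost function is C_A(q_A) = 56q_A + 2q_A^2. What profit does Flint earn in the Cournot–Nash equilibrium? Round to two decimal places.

1301.99

Flint's profit: π_F = (178 - 1.5Q)q_F - (58q_F + (1/2)q_F²). Setting ∂π_F/∂q_F = 0: 120 - 4q_F - (3/2)(q_A) = 0.
Apex's profit: π_A = (178 - 1.5Q)q_A - (56q_A + 2q_A²). Setting ∂π_A/∂q_A = 0: 122 - 7q_A - (3/2)(q_F) = 0.
Best responses: q_F = (120 - (3/2)q_A)/4, q_A = (122 - (3/2)q_F)/7.
Solving the pair: q_F = 25.5146, q_A = 1232/103.
Price P = 178 - (3/2)·37.4757 = 121.7864.
Flint's profit: 121.7864·25.5146 - 58·25.5146 - (1/2)·25.5146² = 1301.9859.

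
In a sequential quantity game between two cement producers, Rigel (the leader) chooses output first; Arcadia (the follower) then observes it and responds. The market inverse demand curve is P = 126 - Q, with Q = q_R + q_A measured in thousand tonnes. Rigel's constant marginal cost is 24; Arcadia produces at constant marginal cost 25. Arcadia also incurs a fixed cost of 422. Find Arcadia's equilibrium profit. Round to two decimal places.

190.56

Solve by backward induction. Given q_R, the follower Arcadia maximises π_A = (126 - q_R - q_A)q_A - 25q_A.
Setting the follower's marginal profit to zero, 101 - q_R - 2q_A = 0, i.e. q_A = (101 - q_R)/2.
Rigel substitutes q_A(q_R) into its own profit: π_R = q_R(126 - q_R - (101 - q_R)/2) - 24q_R = (151/2 - (1/2)q_R)q_R - 24q_R.
Maximising: ∂π_R/∂q_R = 103/2 - q_R = 0, giving q_R = 103/2.
Then q_A = (101 - 103/2)/2 = 99/4.
Price P = 126 - 305/4 = 199/4.
Arcadia's profit: (199/4 - 25)·(99/4) - 422 = 190.5625.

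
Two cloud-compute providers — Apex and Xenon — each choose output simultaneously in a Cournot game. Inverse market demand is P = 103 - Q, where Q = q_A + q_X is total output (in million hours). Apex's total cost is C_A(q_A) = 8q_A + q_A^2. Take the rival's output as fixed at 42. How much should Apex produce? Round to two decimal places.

With the rival's output fixed at 42, Apex's profit is π_A = (103 - 42 - q_A)q_A - (8q_A + q_A²) = (61 - q_A)q_A - (8q_A + q_A²).
∂π_A/∂q_A = 53 - 4q_A = 0, so q_A = 53/4.

13.25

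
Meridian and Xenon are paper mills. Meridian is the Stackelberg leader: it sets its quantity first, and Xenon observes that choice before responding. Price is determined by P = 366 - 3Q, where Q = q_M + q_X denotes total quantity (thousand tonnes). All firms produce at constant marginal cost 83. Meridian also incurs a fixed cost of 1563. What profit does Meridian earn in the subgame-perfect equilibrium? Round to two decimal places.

1774.04

The follower Xenon best-responds to any q_M: π_X = (366 - 3Q)q_X - 83q_X.
Follower FOC: 283 - 3q_M - 6q_X = 0, so q_X(q_M) = (283 - 3q_M)/6.
Meridian substitutes q_X(q_M) into its own profit: π_M = q_M(366 - 3q_M - (283 - 3q_M)/2) - 83q_M = (449/2 - (3/2)q_M)q_M - 83q_M.
Leader FOC: 283/2 - 3q_M = 0, so q_M = 283/6.
Then q_X = (283 - 3·(283/6))/6 = 283/12.
Price P = 366 - 3·(283/4) = 615/4.
Meridian's profit: (615/4 - 83)·(283/6) - 1563 = 1774.0417.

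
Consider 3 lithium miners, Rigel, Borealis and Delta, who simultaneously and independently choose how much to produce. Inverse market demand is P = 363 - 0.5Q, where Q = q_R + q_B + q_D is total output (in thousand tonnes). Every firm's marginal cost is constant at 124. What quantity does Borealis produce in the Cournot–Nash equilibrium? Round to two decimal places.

119.50

Each firm earns π_i = (363 - 0.5Q)q_i - 124q_i.
First-order condition (treating rivals' output as given): 239 - q_i - (1/2)·Σ_{j≠i} q_j = 0.
By symmetry each firm produces the same amount; substituting Σ_{j≠i} q_j = 2q_i yields q_i = 239/2.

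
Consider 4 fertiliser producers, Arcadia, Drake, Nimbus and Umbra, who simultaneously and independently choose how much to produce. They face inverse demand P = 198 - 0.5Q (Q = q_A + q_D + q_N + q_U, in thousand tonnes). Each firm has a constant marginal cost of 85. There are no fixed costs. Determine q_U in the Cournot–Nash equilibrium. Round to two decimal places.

45.20

A representative firm's profit is π_i = q_i(198 - 0.5Q) - 85q_i.
First-order condition (treating rivals' output as given): 113 - q_i - (1/2)·Σ_{j≠i} q_j = 0.
By symmetry each firm produces the same amount; substituting Σ_{j≠i} q_j = 3q_i yields q_i = 113/(5/2) = 226/5.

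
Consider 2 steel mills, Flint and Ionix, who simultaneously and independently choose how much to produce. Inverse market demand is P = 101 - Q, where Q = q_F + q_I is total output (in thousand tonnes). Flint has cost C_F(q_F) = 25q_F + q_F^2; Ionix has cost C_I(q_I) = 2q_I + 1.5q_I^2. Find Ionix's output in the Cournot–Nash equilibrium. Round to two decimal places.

16.84

Flint's profit: π_F = (101 - Q)q_F - (25q_F + q_F²). Setting ∂π_F/∂q_F = 0: 76 - 4q_F - (q_I) = 0.
Ionix's first-order condition: 99 - 5q_I - (q_F) = 0.
Best responses: q_F = (76 - q_I)/4, q_I = (99 - q_F)/5.
Solving the pair: q_F = 281/19, q_I = 320/19.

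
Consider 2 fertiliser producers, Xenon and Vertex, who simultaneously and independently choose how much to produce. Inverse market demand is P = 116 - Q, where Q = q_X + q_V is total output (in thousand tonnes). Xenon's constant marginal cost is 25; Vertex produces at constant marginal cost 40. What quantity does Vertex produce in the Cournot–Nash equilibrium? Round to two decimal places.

20.33

Xenon's profit: π_X = (116 - Q)q_X - (25q_X). Setting ∂π_X/∂q_X = 0: 91 - 2q_X - (q_V) = 0.
Vertex's first-order condition: 76 - 2q_V - (q_X) = 0.
Best responses: q_X = (91 - q_V)/2, q_V = (76 - q_X)/2.
Substituting one into the other gives q_X = 106/3 and q_V = 61/3.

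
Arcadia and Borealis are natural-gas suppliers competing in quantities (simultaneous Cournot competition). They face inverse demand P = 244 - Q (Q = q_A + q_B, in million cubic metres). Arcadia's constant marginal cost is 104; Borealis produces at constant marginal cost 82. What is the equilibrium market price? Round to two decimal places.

Arcadia's profit: π_A = (244 - Q)q_A - (104q_A). Setting ∂π_A/∂q_A = 0: 140 - 2q_A - (q_B) = 0.
Borealis's first-order condition: 162 - 2q_B - (q_A) = 0.
Rearranging gives the reaction functions q_A = (140 - q_B)/2 and q_B = (162 - q_A)/2.
Substituting one into the other gives q_A = 118/3 and q_B = 184/3.
Total output Q = 302/3, so price P = 244 - 302/3 = 430/3.

143.33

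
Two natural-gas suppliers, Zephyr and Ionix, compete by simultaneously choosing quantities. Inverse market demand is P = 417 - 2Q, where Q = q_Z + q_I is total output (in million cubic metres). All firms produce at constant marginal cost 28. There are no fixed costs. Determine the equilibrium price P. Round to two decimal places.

157.67

A representative firm's profit is π_i = q_i(417 - 2Q) - 28q_i.
First-order condition (treating rivals' output as given): 389 - 4q_i - 2q_j = 0.
With identical firms every q_j equals q_i, so q_j = q_i and 389 = 6q_i, giving q_i = 389/6.
Total output Q = 389/3, so price P = 417 - 2·(389/3) = 473/3.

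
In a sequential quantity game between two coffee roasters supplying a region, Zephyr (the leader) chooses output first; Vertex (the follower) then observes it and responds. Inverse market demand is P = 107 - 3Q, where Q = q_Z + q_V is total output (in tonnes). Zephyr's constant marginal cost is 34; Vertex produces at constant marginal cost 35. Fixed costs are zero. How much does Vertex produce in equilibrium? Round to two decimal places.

5.83

The follower Vertex best-responds to any q_Z: π_V = (107 - 3Q)q_V - 35q_V.
∂π_V/∂q_V = 72 - 3q_Z - 6q_V = 0 gives the reaction function q_V = (72 - 3q_Z)/6.
The leader anticipates this reaction. Substituting into P = 107 - 3Q gives P = 71 - (3/2)q_Z, so π_Z = (71 - (3/2)q_Z)q_Z - 34q_Z.
Maximising: ∂π_Z/∂q_Z = 37 - 3q_Z = 0, giving q_Z = 37/3.
Then q_V = (72 - 3·(37/3))/6 = 35/6.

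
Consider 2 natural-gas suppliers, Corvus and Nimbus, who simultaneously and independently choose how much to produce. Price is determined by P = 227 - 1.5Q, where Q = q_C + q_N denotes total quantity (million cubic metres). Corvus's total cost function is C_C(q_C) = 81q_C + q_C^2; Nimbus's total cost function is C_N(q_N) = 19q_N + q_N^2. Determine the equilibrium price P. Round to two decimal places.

145.31

Corvus's profit: π_C = (227 - 1.5Q)q_C - (81q_C + q_C²). Setting ∂π_C/∂q_C = 0: 146 - 5q_C - (3/2)(q_N) = 0.
Nimbus's profit: π_N = (227 - 1.5Q)q_N - (19q_N + q_N²). Setting ∂π_N/∂q_N = 0: 208 - 5q_N - (3/2)(q_C) = 0.
Best responses: q_C = (146 - (3/2)q_N)/5, q_N = (208 - (3/2)q_C)/5.
Solving the pair: q_C = 1672/91, q_N = 36.0879.
Total output Q = 708/13, so price P = 227 - (3/2)·(708/13) = 1889/13.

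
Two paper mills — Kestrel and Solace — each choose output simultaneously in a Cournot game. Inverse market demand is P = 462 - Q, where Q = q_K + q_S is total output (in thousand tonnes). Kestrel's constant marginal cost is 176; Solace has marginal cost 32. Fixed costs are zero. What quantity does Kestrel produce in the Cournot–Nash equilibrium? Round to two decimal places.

47.33

Kestrel's profit: π_K = (462 - Q)q_K - (176q_K). Setting ∂π_K/∂q_K = 0: 286 - 2q_K - (q_S) = 0.
Solace's profit: π_S = (462 - Q)q_S - (32q_S). Setting ∂π_S/∂q_S = 0: 430 - 2q_S - (q_K) = 0.
So q_K = (286 - q_S)/2 and q_S = (430 - q_K)/2.
Solving the pair: q_K = 142/3, q_S = 574/3.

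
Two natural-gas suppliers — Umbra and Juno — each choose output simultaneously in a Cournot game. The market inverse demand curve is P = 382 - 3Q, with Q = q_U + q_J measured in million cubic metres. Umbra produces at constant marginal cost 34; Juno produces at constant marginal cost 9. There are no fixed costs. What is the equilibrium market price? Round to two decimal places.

141.67

Umbra's profit: π_U = (382 - 3Q)q_U - (34q_U). Setting ∂π_U/∂q_U = 0: 348 - 6q_U - 3(q_J) = 0.
Juno's profit: π_J = (382 - 3Q)q_J - (9q_J). Setting ∂π_J/∂q_J = 0: 373 - 6q_J - 3(q_U) = 0.
Rearranging gives the reaction functions q_U = (348 - 3q_J)/6 and q_J = (373 - 3q_U)/6.
Substituting one into the other gives q_U = 323/9 and q_J = 398/9.
Total output Q = 721/9, so price P = 382 - 3·(721/9) = 425/3.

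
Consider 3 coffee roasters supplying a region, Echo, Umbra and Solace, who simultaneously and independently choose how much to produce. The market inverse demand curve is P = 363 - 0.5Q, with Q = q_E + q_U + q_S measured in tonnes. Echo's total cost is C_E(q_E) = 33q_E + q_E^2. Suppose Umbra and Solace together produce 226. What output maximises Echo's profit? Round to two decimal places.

72.33

With rivals' combined output fixed at 226, Echo's profit is π_E = (363 - (1/2)·226 - (1/2)q_E)q_E - (33q_E + q_E²) = (250 - (1/2)q_E)q_E - (33q_E + q_E²).
∂π_E/∂q_E = 217 - 3q_E = 0, so q_E = 217/3.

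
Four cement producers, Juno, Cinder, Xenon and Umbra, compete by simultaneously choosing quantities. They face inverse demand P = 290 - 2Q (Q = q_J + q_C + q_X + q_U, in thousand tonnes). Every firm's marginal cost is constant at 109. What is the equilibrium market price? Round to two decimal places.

Each firm earns π_i = (290 - 2Q)q_i - 109q_i.
First-order condition (treating rivals' output as given): 181 - 4q_i - 2·Σ_{j≠i} q_j = 0.
With identical firms every q_j equals q_i, so Σ_{j≠i} q_j = 3q_i and 181 = 10q_i, giving q_i = 181/10.
Total output Q = 362/5, so price P = 290 - 2·(362/5) = 726/5.

145.20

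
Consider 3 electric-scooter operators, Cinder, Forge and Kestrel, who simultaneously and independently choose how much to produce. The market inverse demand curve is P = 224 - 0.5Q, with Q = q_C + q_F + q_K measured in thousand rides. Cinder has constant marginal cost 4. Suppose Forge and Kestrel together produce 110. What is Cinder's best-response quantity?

With rivals' combined output fixed at 110, Cinder's profit is π_C = (224 - (1/2)·110 - (1/2)q_C)q_C - (4q_C) = (169 - (1/2)q_C)q_C - (4q_C).
∂π_C/∂q_C = 165 - q_C = 0, so q_C = 165.

165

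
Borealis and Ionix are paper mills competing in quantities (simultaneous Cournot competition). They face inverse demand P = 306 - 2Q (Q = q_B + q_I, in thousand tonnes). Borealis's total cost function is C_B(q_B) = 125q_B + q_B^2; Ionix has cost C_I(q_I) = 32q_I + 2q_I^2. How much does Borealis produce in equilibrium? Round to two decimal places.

Borealis's profit: π_B = (306 - 2Q)q_B - (125q_B + q_B²). Setting ∂π_B/∂q_B = 0: 181 - 6q_B - 2(q_I) = 0.
Ionix's first-order condition: 274 - 8q_I - 2(q_B) = 0.
So q_B = (181 - 2q_I)/6 and q_I = (274 - 2q_B)/8.
Substituting one into the other gives q_B = 225/11 and q_I = 641/22.

20.45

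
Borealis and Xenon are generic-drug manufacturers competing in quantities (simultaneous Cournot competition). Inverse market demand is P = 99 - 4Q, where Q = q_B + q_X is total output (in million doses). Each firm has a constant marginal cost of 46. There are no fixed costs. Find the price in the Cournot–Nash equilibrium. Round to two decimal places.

A representative firm's profit is π_i = q_i(99 - 4Q) - 46q_i.
First-order condition (treating rivals' output as given): 53 - 8q_i - 4q_j = 0.
With identical firms every q_j equals q_i, so q_j = q_i and 53 = 12q_i, giving q_i = 53/12.
Total output Q = 53/6, so price P = 99 - 4·(53/6) = 191/3.

63.67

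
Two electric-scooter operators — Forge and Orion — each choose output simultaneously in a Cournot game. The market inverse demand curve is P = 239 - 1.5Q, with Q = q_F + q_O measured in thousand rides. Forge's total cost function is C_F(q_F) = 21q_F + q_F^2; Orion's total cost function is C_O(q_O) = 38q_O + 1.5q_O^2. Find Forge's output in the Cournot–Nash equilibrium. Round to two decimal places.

Forge's profit: π_F = (239 - 1.5Q)q_F - (21q_F + q_F²). Setting ∂π_F/∂q_F = 0: 218 - 5q_F - (3/2)(q_O) = 0.
Orion's profit: π_O = (239 - 1.5Q)q_O - (38q_O + (3/2)q_O²). Setting ∂π_O/∂q_O = 0: 201 - 6q_O - (3/2)(q_F) = 0.
Rearranging gives the reaction functions q_F = (218 - (3/2)q_O)/5 and q_O = (201 - (3/2)q_F)/6.
Solving the pair: q_F = 1342/37, q_O = 904/37.

36.27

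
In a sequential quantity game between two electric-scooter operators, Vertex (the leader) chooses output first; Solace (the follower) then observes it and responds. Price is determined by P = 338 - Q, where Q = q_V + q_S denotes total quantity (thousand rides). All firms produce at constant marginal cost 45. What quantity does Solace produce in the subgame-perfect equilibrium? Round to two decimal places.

The follower Solace best-responds to any q_V: π_S = (338 - Q)q_S - 45q_S.
Setting the follower's marginal profit to zero, 293 - q_V - 2q_S = 0, i.e. q_S = (293 - q_V)/2.
Vertex substitutes q_S(q_V) into its own profit: π_V = q_V(338 - q_V - (293 - q_V)/2) - 45q_V = (383/2 - (1/2)q_V)q_V - 45q_V.
Maximising: ∂π_V/∂q_V = 293/2 - q_V = 0, giving q_V = 293/2.
Then q_S = (293 - 293/2)/2 = 293/4.

73.25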